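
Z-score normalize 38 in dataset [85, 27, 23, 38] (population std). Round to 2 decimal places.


Mean = (85 + 27 + 23 + 38) / 4 = 43.25
Variance = sum((x_i - mean)^2) / n = 611.1875
Std = sqrt(611.1875) = 24.7222
Z = (x - mean) / std
= (38 - 43.25) / 24.7222
= -5.25 / 24.7222
= -0.21

-0.21


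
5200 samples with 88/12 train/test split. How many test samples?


Train samples = 5200 * 88% = 4576
Test samples = 5200 - 4576
= 624

624


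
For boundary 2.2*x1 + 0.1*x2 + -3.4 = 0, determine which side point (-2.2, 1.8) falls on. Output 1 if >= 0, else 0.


Compute 2.2 * -2.2 + 0.1 * 1.8 + -3.4
= -4.84 + 0.18 + -3.4
= -8.06
Since -8.06 < 0, the point is on the negative side.

0


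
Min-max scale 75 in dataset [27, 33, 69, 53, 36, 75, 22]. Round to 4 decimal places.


Min = 22, Max = 75
Range = 75 - 22 = 53
Scaled = (x - min) / (max - min)
= (75 - 22) / 53
= 53 / 53
= 1.0000

1.0000


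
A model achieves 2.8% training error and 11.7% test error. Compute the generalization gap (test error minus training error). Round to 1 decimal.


Generalization gap = test_error - train_error
= 11.7 - 2.8
= 8.9%
A moderate gap.

8.9


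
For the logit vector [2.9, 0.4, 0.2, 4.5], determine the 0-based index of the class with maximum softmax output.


Softmax is a monotonic transformation, so it preserves the argmax.
We need to find the index of the maximum logit.
Index 0: 2.9
Index 1: 0.4
Index 2: 0.2
Index 3: 4.5
Maximum logit = 4.5 at index 3

3


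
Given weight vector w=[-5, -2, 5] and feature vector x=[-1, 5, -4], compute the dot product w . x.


Element-wise products:
-5 * -1 = 5
-2 * 5 = -10
5 * -4 = -20
Sum = 5 + -10 + -20
= -25

-25


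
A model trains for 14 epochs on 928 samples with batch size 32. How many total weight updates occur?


Iterations per epoch = 928 / 32 = 29
Total updates = iterations_per_epoch * epochs
= 29 * 14
= 406

406


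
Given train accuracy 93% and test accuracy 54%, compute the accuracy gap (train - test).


Gap = train_accuracy - test_accuracy
= 93 - 54
= 39%
This large gap strongly indicates overfitting.

39


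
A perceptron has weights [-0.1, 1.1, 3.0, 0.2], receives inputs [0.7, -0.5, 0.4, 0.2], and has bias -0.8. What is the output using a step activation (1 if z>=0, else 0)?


z = w . x + b
= -0.1*0.7 + 1.1*-0.5 + 3.0*0.4 + 0.2*0.2 + -0.8
= -0.07 + -0.55 + 1.2 + 0.04 + -0.8
= 0.62 + -0.8
= -0.18
Since z = -0.18 < 0, output = 0

0


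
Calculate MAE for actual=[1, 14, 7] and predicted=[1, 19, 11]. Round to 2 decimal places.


Absolute errors: [0, 5, 4]
Sum of absolute errors = 9
MAE = 9 / 3 = 3.00

3.00


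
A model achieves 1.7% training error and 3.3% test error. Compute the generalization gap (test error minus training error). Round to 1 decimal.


Generalization gap = test_error - train_error
= 3.3 - 1.7
= 1.6%
A small gap suggests good generalization.

1.6


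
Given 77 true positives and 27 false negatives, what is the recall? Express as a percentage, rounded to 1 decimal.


Recall = TP / (TP + FN) * 100
= 77 / (77 + 27)
= 77 / 104
= 0.7404
= 74.0%

74.0


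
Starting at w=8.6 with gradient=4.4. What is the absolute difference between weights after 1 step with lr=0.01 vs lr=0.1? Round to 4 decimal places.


With lr=0.01: w_new = 8.6 - 0.01 * 4.4 = 8.556
With lr=0.1: w_new = 8.6 - 0.1 * 4.4 = 8.16
Absolute difference = |8.556 - 8.16|
= 0.3960

0.3960


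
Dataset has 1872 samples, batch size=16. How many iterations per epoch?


Iterations per epoch = dataset_size / batch_size
= 1872 / 16
= 117

117


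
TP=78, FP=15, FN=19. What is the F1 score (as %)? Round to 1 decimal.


Precision = TP / (TP + FP) = 78 / 93 = 0.8387
Recall = TP / (TP + FN) = 78 / 97 = 0.8041
F1 = 2 * P * R / (P + R)
= 2 * 0.8387 * 0.8041 / (0.8387 + 0.8041)
= 1.3489 / 1.6428
= 0.8211
As percentage: 82.1%

82.1


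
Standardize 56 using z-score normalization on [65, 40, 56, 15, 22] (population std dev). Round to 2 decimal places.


Mean = (65 + 40 + 56 + 15 + 22) / 5 = 39.6
Variance = sum((x_i - mean)^2) / n = 365.84
Std = sqrt(365.84) = 19.1269
Z = (x - mean) / std
= (56 - 39.6) / 19.1269
= 16.4 / 19.1269
= 0.86

0.86


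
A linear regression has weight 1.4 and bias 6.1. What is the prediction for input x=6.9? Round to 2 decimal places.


y = 1.4 * 6.9 + (6.1)
= 9.66 + (6.1)
= 15.76

15.76


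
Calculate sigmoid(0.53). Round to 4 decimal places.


sigmoid(z) = 1 / (1 + exp(-z))
exp(-(0.53)) = exp(-0.53) = 0.5886
1 + 0.5886 = 1.5886
1 / 1.5886 = 0.6295

0.6295


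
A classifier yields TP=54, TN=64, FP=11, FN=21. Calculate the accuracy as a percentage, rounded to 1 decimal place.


Accuracy = (TP + TN) / (TP + TN + FP + FN) * 100
= (54 + 64) / (54 + 64 + 11 + 21)
= 118 / 150
= 0.7867
= 78.7%

78.7


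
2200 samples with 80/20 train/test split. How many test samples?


Train samples = 2200 * 80% = 1760
Test samples = 2200 - 1760
= 440

440


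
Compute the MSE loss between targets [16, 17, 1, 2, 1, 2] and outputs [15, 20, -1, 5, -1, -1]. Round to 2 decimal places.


Differences: [1, -3, 2, -3, 2, 3]
Squared errors: [1, 9, 4, 9, 4, 9]
Sum of squared errors = 36
MSE = 36 / 6 = 6.00

6.00


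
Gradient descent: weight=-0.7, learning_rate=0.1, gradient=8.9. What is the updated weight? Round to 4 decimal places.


w_new = w_old - lr * gradient
= -0.7 - 0.1 * 8.9
= -0.7 - (0.89)
= -1.5900

-1.5900


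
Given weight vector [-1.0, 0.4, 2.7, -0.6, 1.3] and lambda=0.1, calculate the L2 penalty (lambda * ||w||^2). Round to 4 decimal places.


Squaring each weight:
(-1.0)^2 = 1.0
0.4^2 = 0.16
2.7^2 = 7.29
(-0.6)^2 = 0.36
1.3^2 = 1.69
Sum of squares = 10.5
Penalty = 0.1 * 10.5 = 1.0500

1.0500


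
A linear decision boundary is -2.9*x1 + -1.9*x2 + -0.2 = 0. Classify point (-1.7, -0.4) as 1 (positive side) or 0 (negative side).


Compute -2.9 * -1.7 + -1.9 * -0.4 + -0.2
= 4.93 + 0.76 + -0.2
= 5.49
Since 5.49 >= 0, the point is on the positive side.

1


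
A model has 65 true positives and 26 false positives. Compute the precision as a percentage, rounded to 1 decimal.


Precision = TP / (TP + FP) * 100
= 65 / (65 + 26)
= 65 / 91
= 0.7143
= 71.4%

71.4


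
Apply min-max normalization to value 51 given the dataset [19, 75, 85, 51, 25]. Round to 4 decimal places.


Min = 19, Max = 85
Range = 85 - 19 = 66
Scaled = (x - min) / (max - min)
= (51 - 19) / 66
= 32 / 66
= 0.4848

0.4848


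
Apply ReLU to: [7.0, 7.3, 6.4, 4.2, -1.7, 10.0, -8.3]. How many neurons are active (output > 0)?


ReLU(x) = max(0, x) for each element:
ReLU(7.0) = 7.0
ReLU(7.3) = 7.3
ReLU(6.4) = 6.4
ReLU(4.2) = 4.2
ReLU(-1.7) = 0
ReLU(10.0) = 10.0
ReLU(-8.3) = 0
Active neurons (>0): 5

5


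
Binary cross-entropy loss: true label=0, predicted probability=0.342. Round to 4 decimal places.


For y=0: Loss = -log(1-p)
= -log(1 - 0.342)
= -log(0.658)
= -(-0.4186)
= 0.4186

0.4186


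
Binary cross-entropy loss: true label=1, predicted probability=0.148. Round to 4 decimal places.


For y=1: Loss = -log(p)
= -log(0.148)
= -(-1.9105)
= 1.9105

1.9105


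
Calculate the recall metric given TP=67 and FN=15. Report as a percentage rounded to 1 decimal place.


Recall = TP / (TP + FN) * 100
= 67 / (67 + 15)
= 67 / 82
= 0.8171
= 81.7%

81.7


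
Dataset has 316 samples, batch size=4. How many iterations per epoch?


Iterations per epoch = dataset_size / batch_size
= 316 / 4
= 79

79


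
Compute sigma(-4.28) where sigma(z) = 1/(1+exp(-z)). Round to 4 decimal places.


sigmoid(z) = 1 / (1 + exp(-z))
exp(-(-4.28)) = exp(4.28) = 72.2404
1 + 72.2404 = 73.2404
1 / 73.2404 = 0.0137

0.0137


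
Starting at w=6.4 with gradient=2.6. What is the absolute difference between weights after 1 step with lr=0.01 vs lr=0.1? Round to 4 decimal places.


With lr=0.01: w_new = 6.4 - 0.01 * 2.6 = 6.374
With lr=0.1: w_new = 6.4 - 0.1 * 2.6 = 6.14
Absolute difference = |6.374 - 6.14|
= 0.2340

0.2340


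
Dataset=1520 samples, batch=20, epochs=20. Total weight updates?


Iterations per epoch = 1520 / 20 = 76
Total updates = iterations_per_epoch * epochs
= 76 * 20
= 1520

1520


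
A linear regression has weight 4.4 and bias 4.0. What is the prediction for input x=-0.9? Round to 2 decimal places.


y = 4.4 * -0.9 + (4.0)
= -3.96 + (4.0)
= 0.04

0.04


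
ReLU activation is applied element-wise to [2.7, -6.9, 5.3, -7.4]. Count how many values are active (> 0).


ReLU(x) = max(0, x) for each element:
ReLU(2.7) = 2.7
ReLU(-6.9) = 0
ReLU(5.3) = 5.3
ReLU(-7.4) = 0
Active neurons (>0): 2

2


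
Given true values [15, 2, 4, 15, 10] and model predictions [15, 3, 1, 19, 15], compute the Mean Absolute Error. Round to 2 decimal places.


Absolute errors: [0, 1, 3, 4, 5]
Sum of absolute errors = 13
MAE = 13 / 5 = 2.60

2.60


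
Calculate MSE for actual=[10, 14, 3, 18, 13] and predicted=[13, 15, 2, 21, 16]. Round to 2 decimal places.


Differences: [-3, -1, 1, -3, -3]
Squared errors: [9, 1, 1, 9, 9]
Sum of squared errors = 29
MSE = 29 / 5 = 5.80

5.80


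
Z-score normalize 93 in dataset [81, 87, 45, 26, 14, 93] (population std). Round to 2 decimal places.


Mean = (81 + 87 + 45 + 26 + 14 + 93) / 6 = 57.6667
Variance = sum((x_i - mean)^2) / n = 953.8889
Std = sqrt(953.8889) = 30.8851
Z = (x - mean) / std
= (93 - 57.6667) / 30.8851
= 35.3333 / 30.8851
= 1.14

1.14


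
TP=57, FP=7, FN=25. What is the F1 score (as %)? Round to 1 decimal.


Precision = TP / (TP + FP) = 57 / 64 = 0.8906
Recall = TP / (TP + FN) = 57 / 82 = 0.6951
F1 = 2 * P * R / (P + R)
= 2 * 0.8906 * 0.6951 / (0.8906 + 0.6951)
= 1.2382 / 1.5857
= 0.7808
As percentage: 78.1%

78.1


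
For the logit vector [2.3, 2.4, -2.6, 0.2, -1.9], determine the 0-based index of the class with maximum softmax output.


Softmax is a monotonic transformation, so it preserves the argmax.
We need to find the index of the maximum logit.
Index 0: 2.3
Index 1: 2.4
Index 2: -2.6
Index 3: 0.2
Index 4: -1.9
Maximum logit = 2.4 at index 1

1


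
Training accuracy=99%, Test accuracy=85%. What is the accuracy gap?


Gap = train_accuracy - test_accuracy
= 99 - 85
= 14%
This gap suggests the model is overfitting.

14


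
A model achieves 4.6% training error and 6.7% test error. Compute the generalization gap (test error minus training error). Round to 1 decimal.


Generalization gap = test_error - train_error
= 6.7 - 4.6
= 2.1%
A moderate gap.

2.1


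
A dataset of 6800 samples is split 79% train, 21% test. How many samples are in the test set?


Train samples = 6800 * 79% = 5372
Test samples = 6800 - 5372
= 1428

1428


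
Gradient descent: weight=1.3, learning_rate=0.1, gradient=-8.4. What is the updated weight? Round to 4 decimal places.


w_new = w_old - lr * gradient
= 1.3 - 0.1 * -8.4
= 1.3 - (-0.84)
= 2.1400

2.1400


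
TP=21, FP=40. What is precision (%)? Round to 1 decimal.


Precision = TP / (TP + FP) * 100
= 21 / (21 + 40)
= 21 / 61
= 0.3443
= 34.4%

34.4


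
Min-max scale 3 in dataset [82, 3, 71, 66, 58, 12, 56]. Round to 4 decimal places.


Min = 3, Max = 82
Range = 82 - 3 = 79
Scaled = (x - min) / (max - min)
= (3 - 3) / 79
= 0 / 79
= 0.0000

0.0000


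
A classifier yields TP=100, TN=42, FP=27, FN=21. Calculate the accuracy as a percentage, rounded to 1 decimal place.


Accuracy = (TP + TN) / (TP + TN + FP + FN) * 100
= (100 + 42) / (100 + 42 + 27 + 21)
= 142 / 190
= 0.7474
= 74.7%

74.7


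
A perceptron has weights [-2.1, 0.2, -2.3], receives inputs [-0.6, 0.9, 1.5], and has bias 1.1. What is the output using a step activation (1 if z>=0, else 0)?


z = w . x + b
= -2.1*-0.6 + 0.2*0.9 + -2.3*1.5 + 1.1
= 1.26 + 0.18 + -3.45 + 1.1
= -2.01 + 1.1
= -0.91
Since z = -0.91 < 0, output = 0

0


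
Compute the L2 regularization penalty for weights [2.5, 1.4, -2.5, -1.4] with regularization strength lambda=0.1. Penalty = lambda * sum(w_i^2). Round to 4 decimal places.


Squaring each weight:
2.5^2 = 6.25
1.4^2 = 1.96
(-2.5)^2 = 6.25
(-1.4)^2 = 1.96
Sum of squares = 16.42
Penalty = 0.1 * 16.42 = 1.6420

1.6420


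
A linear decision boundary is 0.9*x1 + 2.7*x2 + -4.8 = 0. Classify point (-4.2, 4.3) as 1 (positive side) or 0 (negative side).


Compute 0.9 * -4.2 + 2.7 * 4.3 + -4.8
= -3.78 + 11.61 + -4.8
= 3.03
Since 3.03 >= 0, the point is on the positive side.

1


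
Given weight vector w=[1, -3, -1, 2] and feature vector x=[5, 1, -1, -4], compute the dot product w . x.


Element-wise products:
1 * 5 = 5
-3 * 1 = -3
-1 * -1 = 1
2 * -4 = -8
Sum = 5 + -3 + 1 + -8
= -5

-5


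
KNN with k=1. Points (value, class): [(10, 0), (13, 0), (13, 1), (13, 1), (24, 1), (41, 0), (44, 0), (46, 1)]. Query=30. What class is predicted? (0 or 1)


Distances from query 30:
Point 24 (class 1): distance = 6
K=1 nearest neighbors: classes = [1]
Votes for class 1: 1 / 1
Majority vote => class 1

1


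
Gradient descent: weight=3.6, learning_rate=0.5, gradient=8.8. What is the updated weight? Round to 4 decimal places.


w_new = w_old - lr * gradient
= 3.6 - 0.5 * 8.8
= 3.6 - (4.4)
= -0.8000

-0.8000


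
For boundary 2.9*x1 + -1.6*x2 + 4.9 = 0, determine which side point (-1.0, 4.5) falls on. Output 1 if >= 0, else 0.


Compute 2.9 * -1.0 + -1.6 * 4.5 + 4.9
= -2.9 + -7.2 + 4.9
= -5.2
Since -5.2 < 0, the point is on the negative side.

0


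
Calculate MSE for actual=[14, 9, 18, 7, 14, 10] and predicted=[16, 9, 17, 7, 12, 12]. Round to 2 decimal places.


Differences: [-2, 0, 1, 0, 2, -2]
Squared errors: [4, 0, 1, 0, 4, 4]
Sum of squared errors = 13
MSE = 13 / 6 = 2.17

2.17


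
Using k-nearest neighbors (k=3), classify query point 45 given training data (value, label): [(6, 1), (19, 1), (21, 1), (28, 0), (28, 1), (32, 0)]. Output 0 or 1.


Distances from query 45:
Point 32 (class 0): distance = 13
Point 28 (class 0): distance = 17
Point 28 (class 1): distance = 17
K=3 nearest neighbors: classes = [0, 0, 1]
Votes for class 1: 1 / 3
Majority vote => class 0

0


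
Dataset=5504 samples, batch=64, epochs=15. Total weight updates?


Iterations per epoch = 5504 / 64 = 86
Total updates = iterations_per_epoch * epochs
= 86 * 15
= 1290

1290


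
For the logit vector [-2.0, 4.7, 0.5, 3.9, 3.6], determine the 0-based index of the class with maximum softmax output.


Softmax is a monotonic transformation, so it preserves the argmax.
We need to find the index of the maximum logit.
Index 0: -2.0
Index 1: 4.7
Index 2: 0.5
Index 3: 3.9
Index 4: 3.6
Maximum logit = 4.7 at index 1

1


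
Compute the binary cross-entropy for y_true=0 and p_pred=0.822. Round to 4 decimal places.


For y=0: Loss = -log(1-p)
= -log(1 - 0.822)
= -log(0.178)
= -(-1.726)
= 1.7260

1.7260


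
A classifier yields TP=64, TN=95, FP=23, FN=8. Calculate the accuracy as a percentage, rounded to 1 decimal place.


Accuracy = (TP + TN) / (TP + TN + FP + FN) * 100
= (64 + 95) / (64 + 95 + 23 + 8)
= 159 / 190
= 0.8368
= 83.7%

83.7


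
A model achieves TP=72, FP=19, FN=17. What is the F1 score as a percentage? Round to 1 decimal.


Precision = TP / (TP + FP) = 72 / 91 = 0.7912
Recall = TP / (TP + FN) = 72 / 89 = 0.809
F1 = 2 * P * R / (P + R)
= 2 * 0.7912 * 0.809 / (0.7912 + 0.809)
= 1.2802 / 1.6002
= 0.8
As percentage: 80.0%

80.0


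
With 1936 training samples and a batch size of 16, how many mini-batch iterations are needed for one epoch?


Iterations per epoch = dataset_size / batch_size
= 1936 / 16
= 121

121


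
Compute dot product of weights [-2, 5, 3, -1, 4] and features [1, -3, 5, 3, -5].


Element-wise products:
-2 * 1 = -2
5 * -3 = -15
3 * 5 = 15
-1 * 3 = -3
4 * -5 = -20
Sum = -2 + -15 + 15 + -3 + -20
= -25

-25


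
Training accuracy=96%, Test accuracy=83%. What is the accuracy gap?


Gap = train_accuracy - test_accuracy
= 96 - 83
= 13%
This gap suggests the model is overfitting.

13


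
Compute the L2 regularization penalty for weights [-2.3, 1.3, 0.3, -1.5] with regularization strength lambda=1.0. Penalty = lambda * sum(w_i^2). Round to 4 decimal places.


Squaring each weight:
(-2.3)^2 = 5.29
1.3^2 = 1.69
0.3^2 = 0.09
(-1.5)^2 = 2.25
Sum of squares = 9.32
Penalty = 1.0 * 9.32 = 9.3200

9.3200


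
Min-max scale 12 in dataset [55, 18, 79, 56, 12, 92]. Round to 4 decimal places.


Min = 12, Max = 92
Range = 92 - 12 = 80
Scaled = (x - min) / (max - min)
= (12 - 12) / 80
= 0 / 80
= 0.0000

0.0000


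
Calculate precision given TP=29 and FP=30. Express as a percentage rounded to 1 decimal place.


Precision = TP / (TP + FP) * 100
= 29 / (29 + 30)
= 29 / 59
= 0.4915
= 49.2%

49.2


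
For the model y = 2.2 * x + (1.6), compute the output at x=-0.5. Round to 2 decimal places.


y = 2.2 * -0.5 + (1.6)
= -1.1 + (1.6)
= 0.50

0.50


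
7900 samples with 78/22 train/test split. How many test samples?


Train samples = 7900 * 78% = 6162
Test samples = 7900 - 6162
= 1738

1738


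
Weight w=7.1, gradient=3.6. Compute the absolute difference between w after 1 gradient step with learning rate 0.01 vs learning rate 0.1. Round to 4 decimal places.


With lr=0.01: w_new = 7.1 - 0.01 * 3.6 = 7.064
With lr=0.1: w_new = 7.1 - 0.1 * 3.6 = 6.74
Absolute difference = |7.064 - 6.74|
= 0.3240

0.3240


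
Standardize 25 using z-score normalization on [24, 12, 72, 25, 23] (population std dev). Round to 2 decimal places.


Mean = (24 + 12 + 72 + 25 + 23) / 5 = 31.2
Variance = sum((x_i - mean)^2) / n = 438.16
Std = sqrt(438.16) = 20.9323
Z = (x - mean) / std
= (25 - 31.2) / 20.9323
= -6.2 / 20.9323
= -0.30

-0.30


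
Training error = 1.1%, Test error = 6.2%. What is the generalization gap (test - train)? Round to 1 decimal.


Generalization gap = test_error - train_error
= 6.2 - 1.1
= 5.1%
A moderate gap.

5.1


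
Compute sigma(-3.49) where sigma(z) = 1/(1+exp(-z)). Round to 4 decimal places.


sigmoid(z) = 1 / (1 + exp(-z))
exp(-(-3.49)) = exp(3.49) = 32.7859
1 + 32.7859 = 33.7859
1 / 33.7859 = 0.0296

0.0296


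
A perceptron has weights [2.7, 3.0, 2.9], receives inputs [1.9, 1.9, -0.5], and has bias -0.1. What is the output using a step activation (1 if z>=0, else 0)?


z = w . x + b
= 2.7*1.9 + 3.0*1.9 + 2.9*-0.5 + -0.1
= 5.13 + 5.7 + -1.45 + -0.1
= 9.38 + -0.1
= 9.28
Since z = 9.28 >= 0, output = 1

1


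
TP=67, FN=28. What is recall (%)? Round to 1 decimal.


Recall = TP / (TP + FN) * 100
= 67 / (67 + 28)
= 67 / 95
= 0.7053
= 70.5%

70.5


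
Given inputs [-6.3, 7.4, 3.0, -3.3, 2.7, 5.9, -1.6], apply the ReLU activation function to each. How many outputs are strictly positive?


ReLU(x) = max(0, x) for each element:
ReLU(-6.3) = 0
ReLU(7.4) = 7.4
ReLU(3.0) = 3.0
ReLU(-3.3) = 0
ReLU(2.7) = 2.7
ReLU(5.9) = 5.9
ReLU(-1.6) = 0
Active neurons (>0): 4

4


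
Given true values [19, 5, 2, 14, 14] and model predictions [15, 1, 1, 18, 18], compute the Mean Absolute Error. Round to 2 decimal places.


Absolute errors: [4, 4, 1, 4, 4]
Sum of absolute errors = 17
MAE = 17 / 5 = 3.40

3.40


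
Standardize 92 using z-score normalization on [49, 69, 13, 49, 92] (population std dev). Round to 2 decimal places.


Mean = (49 + 69 + 13 + 49 + 92) / 5 = 54.4
Variance = sum((x_i - mean)^2) / n = 679.84
Std = sqrt(679.84) = 26.0737
Z = (x - mean) / std
= (92 - 54.4) / 26.0737
= 37.6 / 26.0737
= 1.44

1.44


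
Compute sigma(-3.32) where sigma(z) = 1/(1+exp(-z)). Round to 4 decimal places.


sigmoid(z) = 1 / (1 + exp(-z))
exp(-(-3.32)) = exp(3.32) = 27.6604
1 + 27.6604 = 28.6604
1 / 28.6604 = 0.0349

0.0349


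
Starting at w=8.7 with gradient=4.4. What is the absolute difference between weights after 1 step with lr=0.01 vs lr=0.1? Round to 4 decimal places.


With lr=0.01: w_new = 8.7 - 0.01 * 4.4 = 8.656
With lr=0.1: w_new = 8.7 - 0.1 * 4.4 = 8.26
Absolute difference = |8.656 - 8.26|
= 0.3960

0.3960


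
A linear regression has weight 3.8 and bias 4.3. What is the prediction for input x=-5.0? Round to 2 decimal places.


y = 3.8 * -5.0 + (4.3)
= -19.0 + (4.3)
= -14.70

-14.70


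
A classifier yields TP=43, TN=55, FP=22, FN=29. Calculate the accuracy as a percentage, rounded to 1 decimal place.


Accuracy = (TP + TN) / (TP + TN + FP + FN) * 100
= (43 + 55) / (43 + 55 + 22 + 29)
= 98 / 149
= 0.6577
= 65.8%

65.8


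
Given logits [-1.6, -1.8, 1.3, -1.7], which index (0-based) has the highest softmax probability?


Softmax is a monotonic transformation, so it preserves the argmax.
We need to find the index of the maximum logit.
Index 0: -1.6
Index 1: -1.8
Index 2: 1.3
Index 3: -1.7
Maximum logit = 1.3 at index 2

2


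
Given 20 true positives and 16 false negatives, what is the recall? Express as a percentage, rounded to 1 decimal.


Recall = TP / (TP + FN) * 100
= 20 / (20 + 16)
= 20 / 36
= 0.5556
= 55.6%

55.6


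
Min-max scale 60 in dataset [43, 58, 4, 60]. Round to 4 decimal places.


Min = 4, Max = 60
Range = 60 - 4 = 56
Scaled = (x - min) / (max - min)
= (60 - 4) / 56
= 56 / 56
= 1.0000

1.0000


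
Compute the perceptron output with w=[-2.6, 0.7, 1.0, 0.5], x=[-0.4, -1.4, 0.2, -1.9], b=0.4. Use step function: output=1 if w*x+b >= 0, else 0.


z = w . x + b
= -2.6*-0.4 + 0.7*-1.4 + 1.0*0.2 + 0.5*-1.9 + 0.4
= 1.04 + -0.98 + 0.2 + -0.95 + 0.4
= -0.69 + 0.4
= -0.29
Since z = -0.29 < 0, output = 0

0


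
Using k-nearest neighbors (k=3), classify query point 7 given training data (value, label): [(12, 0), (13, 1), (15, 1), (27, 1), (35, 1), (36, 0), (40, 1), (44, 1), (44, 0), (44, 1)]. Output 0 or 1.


Distances from query 7:
Point 12 (class 0): distance = 5
Point 13 (class 1): distance = 6
Point 15 (class 1): distance = 8
K=3 nearest neighbors: classes = [0, 1, 1]
Votes for class 1: 2 / 3
Majority vote => class 1

1


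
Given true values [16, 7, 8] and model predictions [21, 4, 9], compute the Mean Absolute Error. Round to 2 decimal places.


Absolute errors: [5, 3, 1]
Sum of absolute errors = 9
MAE = 9 / 3 = 3.00

3.00


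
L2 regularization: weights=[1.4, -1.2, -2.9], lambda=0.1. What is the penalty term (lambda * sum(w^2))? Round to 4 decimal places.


Squaring each weight:
1.4^2 = 1.96
(-1.2)^2 = 1.44
(-2.9)^2 = 8.41
Sum of squares = 11.81
Penalty = 0.1 * 11.81 = 1.1810

1.1810


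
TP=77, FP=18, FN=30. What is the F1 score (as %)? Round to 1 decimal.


Precision = TP / (TP + FP) = 77 / 95 = 0.8105
Recall = TP / (TP + FN) = 77 / 107 = 0.7196
F1 = 2 * P * R / (P + R)
= 2 * 0.8105 * 0.7196 / (0.8105 + 0.7196)
= 1.1666 / 1.5302
= 0.7624
As percentage: 76.2%

76.2


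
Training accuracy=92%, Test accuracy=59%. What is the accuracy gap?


Gap = train_accuracy - test_accuracy
= 92 - 59
= 33%
This large gap strongly indicates overfitting.

33


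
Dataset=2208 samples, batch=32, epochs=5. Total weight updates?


Iterations per epoch = 2208 / 32 = 69
Total updates = iterations_per_epoch * epochs
= 69 * 5
= 345

345


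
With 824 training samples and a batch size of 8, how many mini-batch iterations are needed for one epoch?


Iterations per epoch = dataset_size / batch_size
= 824 / 8
= 103

103


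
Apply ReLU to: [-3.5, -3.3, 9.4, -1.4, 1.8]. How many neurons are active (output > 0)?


ReLU(x) = max(0, x) for each element:
ReLU(-3.5) = 0
ReLU(-3.3) = 0
ReLU(9.4) = 9.4
ReLU(-1.4) = 0
ReLU(1.8) = 1.8
Active neurons (>0): 2

2


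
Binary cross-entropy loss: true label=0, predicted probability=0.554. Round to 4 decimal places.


For y=0: Loss = -log(1-p)
= -log(1 - 0.554)
= -log(0.446)
= -(-0.8074)
= 0.8074

0.8074


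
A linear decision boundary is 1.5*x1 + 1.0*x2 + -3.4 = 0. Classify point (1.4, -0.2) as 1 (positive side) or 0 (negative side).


Compute 1.5 * 1.4 + 1.0 * -0.2 + -3.4
= 2.1 + -0.2 + -3.4
= -1.5
Since -1.5 < 0, the point is on the negative side.

0


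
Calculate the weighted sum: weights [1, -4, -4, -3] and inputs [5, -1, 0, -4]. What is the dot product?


Element-wise products:
1 * 5 = 5
-4 * -1 = 4
-4 * 0 = 0
-3 * -4 = 12
Sum = 5 + 4 + 0 + 12
= 21

21


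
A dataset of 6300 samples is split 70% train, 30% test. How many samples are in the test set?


Train samples = 6300 * 70% = 4410
Test samples = 6300 - 4410
= 1890

1890


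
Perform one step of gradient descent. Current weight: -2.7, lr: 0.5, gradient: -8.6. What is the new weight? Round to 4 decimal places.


w_new = w_old - lr * gradient
= -2.7 - 0.5 * -8.6
= -2.7 - (-4.3)
= 1.6000

1.6000


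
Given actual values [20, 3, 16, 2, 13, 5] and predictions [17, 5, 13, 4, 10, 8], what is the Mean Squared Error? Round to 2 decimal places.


Differences: [3, -2, 3, -2, 3, -3]
Squared errors: [9, 4, 9, 4, 9, 9]
Sum of squared errors = 44
MSE = 44 / 6 = 7.33

7.33


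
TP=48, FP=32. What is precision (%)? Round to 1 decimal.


Precision = TP / (TP + FP) * 100
= 48 / (48 + 32)
= 48 / 80
= 0.6
= 60.0%

60.0


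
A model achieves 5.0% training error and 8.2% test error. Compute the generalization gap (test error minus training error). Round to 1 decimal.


Generalization gap = test_error - train_error
= 8.2 - 5.0
= 3.2%
A moderate gap.

3.2


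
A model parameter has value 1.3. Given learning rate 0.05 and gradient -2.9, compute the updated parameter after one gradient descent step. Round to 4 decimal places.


w_new = w_old - lr * gradient
= 1.3 - 0.05 * -2.9
= 1.3 - (-0.145)
= 1.4450

1.4450


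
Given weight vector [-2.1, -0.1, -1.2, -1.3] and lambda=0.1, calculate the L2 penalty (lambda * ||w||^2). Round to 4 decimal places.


Squaring each weight:
(-2.1)^2 = 4.41
(-0.1)^2 = 0.01
(-1.2)^2 = 1.44
(-1.3)^2 = 1.69
Sum of squares = 7.55
Penalty = 0.1 * 7.55 = 0.7550

0.7550


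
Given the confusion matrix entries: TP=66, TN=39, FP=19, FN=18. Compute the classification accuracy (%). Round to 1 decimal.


Accuracy = (TP + TN) / (TP + TN + FP + FN) * 100
= (66 + 39) / (66 + 39 + 19 + 18)
= 105 / 142
= 0.7394
= 73.9%

73.9


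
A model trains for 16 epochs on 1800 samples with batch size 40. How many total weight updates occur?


Iterations per epoch = 1800 / 40 = 45
Total updates = iterations_per_epoch * epochs
= 45 * 16
= 720

720


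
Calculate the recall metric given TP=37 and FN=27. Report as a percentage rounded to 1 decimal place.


Recall = TP / (TP + FN) * 100
= 37 / (37 + 27)
= 37 / 64
= 0.5781
= 57.8%

57.8


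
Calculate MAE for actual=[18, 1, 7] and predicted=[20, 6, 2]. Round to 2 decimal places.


Absolute errors: [2, 5, 5]
Sum of absolute errors = 12
MAE = 12 / 3 = 4.00

4.00


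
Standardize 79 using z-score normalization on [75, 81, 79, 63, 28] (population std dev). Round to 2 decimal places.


Mean = (75 + 81 + 79 + 63 + 28) / 5 = 65.2
Variance = sum((x_i - mean)^2) / n = 384.96
Std = sqrt(384.96) = 19.6204
Z = (x - mean) / std
= (79 - 65.2) / 19.6204
= 13.8 / 19.6204
= 0.70

0.70


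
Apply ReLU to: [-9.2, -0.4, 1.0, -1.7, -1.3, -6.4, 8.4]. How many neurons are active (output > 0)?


ReLU(x) = max(0, x) for each element:
ReLU(-9.2) = 0
ReLU(-0.4) = 0
ReLU(1.0) = 1.0
ReLU(-1.7) = 0
ReLU(-1.3) = 0
ReLU(-6.4) = 0
ReLU(8.4) = 8.4
Active neurons (>0): 2

2


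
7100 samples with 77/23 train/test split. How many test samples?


Train samples = 7100 * 77% = 5467
Test samples = 7100 - 5467
= 1633

1633


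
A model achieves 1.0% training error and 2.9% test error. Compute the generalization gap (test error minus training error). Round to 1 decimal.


Generalization gap = test_error - train_error
= 2.9 - 1.0
= 1.9%
A small gap suggests good generalization.

1.9


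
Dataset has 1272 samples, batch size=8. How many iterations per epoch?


Iterations per epoch = dataset_size / batch_size
= 1272 / 8
= 159

159


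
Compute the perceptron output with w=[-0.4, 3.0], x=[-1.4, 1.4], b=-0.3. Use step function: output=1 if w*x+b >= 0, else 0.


z = w . x + b
= -0.4*-1.4 + 3.0*1.4 + -0.3
= 0.56 + 4.2 + -0.3
= 4.76 + -0.3
= 4.46
Since z = 4.46 >= 0, output = 1

1


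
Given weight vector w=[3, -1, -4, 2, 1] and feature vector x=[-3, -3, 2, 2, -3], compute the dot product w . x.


Element-wise products:
3 * -3 = -9
-1 * -3 = 3
-4 * 2 = -8
2 * 2 = 4
1 * -3 = -3
Sum = -9 + 3 + -8 + 4 + -3
= -13

-13


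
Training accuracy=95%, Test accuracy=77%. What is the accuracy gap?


Gap = train_accuracy - test_accuracy
= 95 - 77
= 18%
This gap suggests the model is overfitting.

18


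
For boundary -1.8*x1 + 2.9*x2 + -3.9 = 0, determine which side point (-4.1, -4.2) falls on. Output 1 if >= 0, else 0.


Compute -1.8 * -4.1 + 2.9 * -4.2 + -3.9
= 7.38 + -12.18 + -3.9
= -8.7
Since -8.7 < 0, the point is on the negative side.

0


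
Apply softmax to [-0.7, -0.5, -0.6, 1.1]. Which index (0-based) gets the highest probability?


Softmax is a monotonic transformation, so it preserves the argmax.
We need to find the index of the maximum logit.
Index 0: -0.7
Index 1: -0.5
Index 2: -0.6
Index 3: 1.1
Maximum logit = 1.1 at index 3

3


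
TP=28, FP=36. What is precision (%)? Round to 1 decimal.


Precision = TP / (TP + FP) * 100
= 28 / (28 + 36)
= 28 / 64
= 0.4375
= 43.8%

43.8


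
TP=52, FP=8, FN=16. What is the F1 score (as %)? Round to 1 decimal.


Precision = TP / (TP + FP) = 52 / 60 = 0.8667
Recall = TP / (TP + FN) = 52 / 68 = 0.7647
F1 = 2 * P * R / (P + R)
= 2 * 0.8667 * 0.7647 / (0.8667 + 0.7647)
= 1.3255 / 1.6314
= 0.8125
As percentage: 81.3%

81.3


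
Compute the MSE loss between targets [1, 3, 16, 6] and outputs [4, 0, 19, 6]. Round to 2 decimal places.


Differences: [-3, 3, -3, 0]
Squared errors: [9, 9, 9, 0]
Sum of squared errors = 27
MSE = 27 / 4 = 6.75

6.75


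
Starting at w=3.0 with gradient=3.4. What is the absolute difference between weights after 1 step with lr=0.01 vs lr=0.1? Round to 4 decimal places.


With lr=0.01: w_new = 3.0 - 0.01 * 3.4 = 2.966
With lr=0.1: w_new = 3.0 - 0.1 * 3.4 = 2.66
Absolute difference = |2.966 - 2.66|
= 0.3060

0.3060


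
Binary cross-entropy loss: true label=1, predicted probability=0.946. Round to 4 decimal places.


For y=1: Loss = -log(p)
= -log(0.946)
= -(-0.0555)
= 0.0555

0.0555


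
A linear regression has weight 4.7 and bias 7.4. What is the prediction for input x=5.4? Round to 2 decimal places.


y = 4.7 * 5.4 + (7.4)
= 25.38 + (7.4)
= 32.78

32.78


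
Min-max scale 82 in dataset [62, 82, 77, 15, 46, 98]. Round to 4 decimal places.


Min = 15, Max = 98
Range = 98 - 15 = 83
Scaled = (x - min) / (max - min)
= (82 - 15) / 83
= 67 / 83
= 0.8072

0.8072


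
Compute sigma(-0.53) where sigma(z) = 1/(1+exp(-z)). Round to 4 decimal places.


sigmoid(z) = 1 / (1 + exp(-z))
exp(-(-0.53)) = exp(0.53) = 1.6989
1 + 1.6989 = 2.6989
1 / 2.6989 = 0.3705

0.3705


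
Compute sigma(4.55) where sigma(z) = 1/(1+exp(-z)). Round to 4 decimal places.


sigmoid(z) = 1 / (1 + exp(-z))
exp(-(4.55)) = exp(-4.55) = 0.0106
1 + 0.0106 = 1.0106
1 / 1.0106 = 0.9895

0.9895


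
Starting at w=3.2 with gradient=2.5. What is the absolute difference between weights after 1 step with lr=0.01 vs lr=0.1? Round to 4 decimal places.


With lr=0.01: w_new = 3.2 - 0.01 * 2.5 = 3.175
With lr=0.1: w_new = 3.2 - 0.1 * 2.5 = 2.95
Absolute difference = |3.175 - 2.95|
= 0.2250

0.2250


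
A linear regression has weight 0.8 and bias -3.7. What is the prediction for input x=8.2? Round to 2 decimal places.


y = 0.8 * 8.2 + (-3.7)
= 6.56 + (-3.7)
= 2.86

2.86


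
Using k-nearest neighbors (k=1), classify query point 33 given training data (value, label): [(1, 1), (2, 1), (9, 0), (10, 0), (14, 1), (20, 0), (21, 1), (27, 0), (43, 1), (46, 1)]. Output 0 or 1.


Distances from query 33:
Point 27 (class 0): distance = 6
K=1 nearest neighbors: classes = [0]
Votes for class 1: 0 / 1
Majority vote => class 0

0


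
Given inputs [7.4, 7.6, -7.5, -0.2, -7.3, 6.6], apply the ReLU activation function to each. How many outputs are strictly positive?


ReLU(x) = max(0, x) for each element:
ReLU(7.4) = 7.4
ReLU(7.6) = 7.6
ReLU(-7.5) = 0
ReLU(-0.2) = 0
ReLU(-7.3) = 0
ReLU(6.6) = 6.6
Active neurons (>0): 3

3


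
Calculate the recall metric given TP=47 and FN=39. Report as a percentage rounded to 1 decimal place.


Recall = TP / (TP + FN) * 100
= 47 / (47 + 39)
= 47 / 86
= 0.5465
= 54.7%

54.7


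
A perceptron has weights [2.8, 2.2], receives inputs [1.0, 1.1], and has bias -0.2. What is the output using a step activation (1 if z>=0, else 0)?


z = w . x + b
= 2.8*1.0 + 2.2*1.1 + -0.2
= 2.8 + 2.42 + -0.2
= 5.22 + -0.2
= 5.02
Since z = 5.02 >= 0, output = 1

1


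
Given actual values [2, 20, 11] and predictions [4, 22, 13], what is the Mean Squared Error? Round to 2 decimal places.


Differences: [-2, -2, -2]
Squared errors: [4, 4, 4]
Sum of squared errors = 12
MSE = 12 / 3 = 4.00

4.00


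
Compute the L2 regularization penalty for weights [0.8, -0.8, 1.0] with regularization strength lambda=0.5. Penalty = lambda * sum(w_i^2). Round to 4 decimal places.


Squaring each weight:
0.8^2 = 0.64
(-0.8)^2 = 0.64
1.0^2 = 1.0
Sum of squares = 2.28
Penalty = 0.5 * 2.28 = 1.1400

1.1400


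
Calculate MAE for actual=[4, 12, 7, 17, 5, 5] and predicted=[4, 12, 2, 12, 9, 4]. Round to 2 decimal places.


Absolute errors: [0, 0, 5, 5, 4, 1]
Sum of absolute errors = 15
MAE = 15 / 6 = 2.50

2.50


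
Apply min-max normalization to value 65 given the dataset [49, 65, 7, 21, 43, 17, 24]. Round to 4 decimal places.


Min = 7, Max = 65
Range = 65 - 7 = 58
Scaled = (x - min) / (max - min)
= (65 - 7) / 58
= 58 / 58
= 1.0000

1.0000


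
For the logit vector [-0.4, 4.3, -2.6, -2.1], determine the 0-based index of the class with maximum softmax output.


Softmax is a monotonic transformation, so it preserves the argmax.
We need to find the index of the maximum logit.
Index 0: -0.4
Index 1: 4.3
Index 2: -2.6
Index 3: -2.1
Maximum logit = 4.3 at index 1

1


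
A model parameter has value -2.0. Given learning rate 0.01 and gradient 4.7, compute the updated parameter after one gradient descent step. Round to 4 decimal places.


w_new = w_old - lr * gradient
= -2.0 - 0.01 * 4.7
= -2.0 - (0.047)
= -2.0470

-2.0470


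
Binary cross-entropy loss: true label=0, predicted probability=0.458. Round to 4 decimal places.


For y=0: Loss = -log(1-p)
= -log(1 - 0.458)
= -log(0.542)
= -(-0.6125)
= 0.6125

0.6125


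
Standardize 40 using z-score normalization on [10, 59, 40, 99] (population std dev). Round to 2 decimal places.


Mean = (10 + 59 + 40 + 99) / 4 = 52.0
Variance = sum((x_i - mean)^2) / n = 1041.5
Std = sqrt(1041.5) = 32.2723
Z = (x - mean) / std
= (40 - 52.0) / 32.2723
= -12.0 / 32.2723
= -0.37

-0.37


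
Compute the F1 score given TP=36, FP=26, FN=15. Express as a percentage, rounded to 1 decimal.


Precision = TP / (TP + FP) = 36 / 62 = 0.5806
Recall = TP / (TP + FN) = 36 / 51 = 0.7059
F1 = 2 * P * R / (P + R)
= 2 * 0.5806 * 0.7059 / (0.5806 + 0.7059)
= 0.8197 / 1.2865
= 0.6372
As percentage: 63.7%

63.7


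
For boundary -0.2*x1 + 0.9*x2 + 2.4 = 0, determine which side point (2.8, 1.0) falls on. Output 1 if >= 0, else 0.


Compute -0.2 * 2.8 + 0.9 * 1.0 + 2.4
= -0.56 + 0.9 + 2.4
= 2.74
Since 2.74 >= 0, the point is on the positive side.

1


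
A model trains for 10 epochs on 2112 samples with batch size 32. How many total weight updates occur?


Iterations per epoch = 2112 / 32 = 66
Total updates = iterations_per_epoch * epochs
= 66 * 10
= 660

660


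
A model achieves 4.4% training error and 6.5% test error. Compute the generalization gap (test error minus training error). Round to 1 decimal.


Generalization gap = test_error - train_error
= 6.5 - 4.4
= 2.1%
A moderate gap.

2.1


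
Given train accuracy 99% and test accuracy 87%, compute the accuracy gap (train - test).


Gap = train_accuracy - test_accuracy
= 99 - 87
= 12%
This gap suggests the model is overfitting.

12


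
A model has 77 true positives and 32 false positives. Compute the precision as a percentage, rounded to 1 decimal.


Precision = TP / (TP + FP) * 100
= 77 / (77 + 32)
= 77 / 109
= 0.7064
= 70.6%

70.6


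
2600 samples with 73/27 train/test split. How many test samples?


Train samples = 2600 * 73% = 1898
Test samples = 2600 - 1898
= 702

702


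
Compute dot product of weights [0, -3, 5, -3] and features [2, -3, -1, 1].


Element-wise products:
0 * 2 = 0
-3 * -3 = 9
5 * -1 = -5
-3 * 1 = -3
Sum = 0 + 9 + -5 + -3
= 1

1


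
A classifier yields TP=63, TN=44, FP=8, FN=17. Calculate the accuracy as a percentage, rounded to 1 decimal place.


Accuracy = (TP + TN) / (TP + TN + FP + FN) * 100
= (63 + 44) / (63 + 44 + 8 + 17)
= 107 / 132
= 0.8106
= 81.1%

81.1


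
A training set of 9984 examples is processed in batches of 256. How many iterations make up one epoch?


Iterations per epoch = dataset_size / batch_size
= 9984 / 256
= 39

39


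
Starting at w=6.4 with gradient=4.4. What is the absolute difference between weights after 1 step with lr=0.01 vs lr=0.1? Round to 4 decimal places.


With lr=0.01: w_new = 6.4 - 0.01 * 4.4 = 6.356
With lr=0.1: w_new = 6.4 - 0.1 * 4.4 = 5.96
Absolute difference = |6.356 - 5.96|
= 0.3960

0.3960


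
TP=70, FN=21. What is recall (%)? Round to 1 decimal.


Recall = TP / (TP + FN) * 100
= 70 / (70 + 21)
= 70 / 91
= 0.7692
= 76.9%

76.9


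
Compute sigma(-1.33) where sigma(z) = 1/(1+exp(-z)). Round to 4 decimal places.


sigmoid(z) = 1 / (1 + exp(-z))
exp(-(-1.33)) = exp(1.33) = 3.781
1 + 3.781 = 4.781
1 / 4.781 = 0.2092

0.2092


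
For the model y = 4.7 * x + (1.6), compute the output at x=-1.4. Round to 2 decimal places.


y = 4.7 * -1.4 + (1.6)
= -6.58 + (1.6)
= -4.98

-4.98


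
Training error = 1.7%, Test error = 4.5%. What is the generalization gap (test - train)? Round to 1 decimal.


Generalization gap = test_error - train_error
= 4.5 - 1.7
= 2.8%
A moderate gap.

2.8


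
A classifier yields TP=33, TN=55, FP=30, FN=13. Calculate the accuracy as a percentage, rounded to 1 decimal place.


Accuracy = (TP + TN) / (TP + TN + FP + FN) * 100
= (33 + 55) / (33 + 55 + 30 + 13)
= 88 / 131
= 0.6718
= 67.2%

67.2


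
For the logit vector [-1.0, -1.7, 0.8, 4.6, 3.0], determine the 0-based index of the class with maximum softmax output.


Softmax is a monotonic transformation, so it preserves the argmax.
We need to find the index of the maximum logit.
Index 0: -1.0
Index 1: -1.7
Index 2: 0.8
Index 3: 4.6
Index 4: 3.0
Maximum logit = 4.6 at index 3

3


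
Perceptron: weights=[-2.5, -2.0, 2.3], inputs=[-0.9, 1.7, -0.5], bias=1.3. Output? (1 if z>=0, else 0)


z = w . x + b
= -2.5*-0.9 + -2.0*1.7 + 2.3*-0.5 + 1.3
= 2.25 + -3.4 + -1.15 + 1.3
= -2.3 + 1.3
= -1.0
Since z = -1.0 < 0, output = 0

0


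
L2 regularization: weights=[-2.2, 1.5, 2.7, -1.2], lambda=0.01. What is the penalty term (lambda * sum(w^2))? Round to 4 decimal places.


Squaring each weight:
(-2.2)^2 = 4.84
1.5^2 = 2.25
2.7^2 = 7.29
(-1.2)^2 = 1.44
Sum of squares = 15.82
Penalty = 0.01 * 15.82 = 0.1582

0.1582


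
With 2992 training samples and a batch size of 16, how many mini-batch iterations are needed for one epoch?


Iterations per epoch = dataset_size / batch_size
= 2992 / 16
= 187

187


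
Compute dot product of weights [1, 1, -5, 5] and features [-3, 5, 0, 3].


Element-wise products:
1 * -3 = -3
1 * 5 = 5
-5 * 0 = 0
5 * 3 = 15
Sum = -3 + 5 + 0 + 15
= 17

17


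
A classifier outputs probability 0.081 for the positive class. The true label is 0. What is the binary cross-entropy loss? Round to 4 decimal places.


For y=0: Loss = -log(1-p)
= -log(1 - 0.081)
= -log(0.919)
= -(-0.0845)
= 0.0845

0.0845


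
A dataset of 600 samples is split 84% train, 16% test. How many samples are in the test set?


Train samples = 600 * 84% = 504
Test samples = 600 - 504
= 96

96


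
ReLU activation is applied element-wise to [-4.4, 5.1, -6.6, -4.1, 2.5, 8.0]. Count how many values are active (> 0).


ReLU(x) = max(0, x) for each element:
ReLU(-4.4) = 0
ReLU(5.1) = 5.1
ReLU(-6.6) = 0
ReLU(-4.1) = 0
ReLU(2.5) = 2.5
ReLU(8.0) = 8.0
Active neurons (>0): 3

3
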